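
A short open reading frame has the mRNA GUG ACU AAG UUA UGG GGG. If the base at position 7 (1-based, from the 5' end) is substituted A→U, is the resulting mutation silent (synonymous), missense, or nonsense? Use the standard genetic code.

Position 7 falls in codon 3: AAG → Lys.
After the substitution the codon is UAG → Stop.
The new codon is a stop codon, so this is a nonsense mutation.

nonsense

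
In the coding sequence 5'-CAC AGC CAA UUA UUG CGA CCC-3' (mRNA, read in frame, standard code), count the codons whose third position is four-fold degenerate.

Codon 1 CAC (His): third position 2-fold.
Codon 2 AGC (Ser): third position 2-fold.
Codon 3 CAA (Gln): third position 2-fold.
Codon 4 UUA (Leu): third position 2-fold.
Codon 5 UUG (Leu): third position 2-fold.
Codon 6 CGA (Arg): third position 4-fold.
Codon 7 CCC (Pro): third position 4-fold.
Four-fold degenerate third positions: 2.

2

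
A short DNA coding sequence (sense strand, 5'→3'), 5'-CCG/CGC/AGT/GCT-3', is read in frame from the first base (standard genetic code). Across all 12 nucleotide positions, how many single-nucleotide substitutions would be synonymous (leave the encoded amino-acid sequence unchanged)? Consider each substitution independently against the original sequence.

Codon 1 (CCG, Pro): 3 synonymous substitutions.
Codon 2 (CGC, Arg): 3 synonymous substitutions.
Codon 3 (AGT, Ser): 1 synonymous substitution.
Codon 4 (GCT, Ala): 3 synonymous substitutions.
Total: 3 + 3 + 1 + 3 = 10.

10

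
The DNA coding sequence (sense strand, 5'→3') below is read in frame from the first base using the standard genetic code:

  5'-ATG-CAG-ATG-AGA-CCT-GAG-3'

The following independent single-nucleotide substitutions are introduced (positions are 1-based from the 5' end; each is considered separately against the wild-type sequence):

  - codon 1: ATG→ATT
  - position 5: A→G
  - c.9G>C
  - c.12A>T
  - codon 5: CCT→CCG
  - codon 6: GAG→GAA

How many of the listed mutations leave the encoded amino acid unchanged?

Codon 1: ATG (Met) → ATT (Ile) — missense.
Codon 2: CAG (Gln) → CGG (Arg) — missense.
Codon 3: ATG (Met) → ATC (Ile) — missense.
Codon 4: AGA (Arg) → AGT (Ser) — missense.
Codon 5: CCT (Pro) → CCG (Pro) — synonymous.
Codon 6: GAG (Glu) → GAA (Glu) — synonymous.
Synonymous: 2 of 6.

2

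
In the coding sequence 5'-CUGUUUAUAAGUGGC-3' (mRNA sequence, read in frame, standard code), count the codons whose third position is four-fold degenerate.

Codon 1 CUG (Leu): third position 4-fold.
Codon 2 UUU (Phe): third position 2-fold.
Codon 3 AUA (Ile): third position 3-fold.
Codon 4 AGU (Ser): third position 2-fold.
Codon 5 GGC (Gly): third position 4-fold.
Four-fold degenerate third positions: 2.

2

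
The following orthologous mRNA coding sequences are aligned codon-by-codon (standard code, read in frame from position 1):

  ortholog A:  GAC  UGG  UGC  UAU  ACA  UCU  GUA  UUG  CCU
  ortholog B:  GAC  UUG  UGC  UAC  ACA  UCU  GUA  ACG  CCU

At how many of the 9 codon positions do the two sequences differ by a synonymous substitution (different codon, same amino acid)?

1

Codon 1: GAC Asp / GAC Asp — identical.
Codon 2: UGG Trp / UUG Leu — nonsynonymous.
Codon 3: UGC Cys / UGC Cys — identical.
Codon 4: UAU Tyr / UAC Tyr — synonymous.
Codon 5: ACA Thr / ACA Thr — identical.
Codon 6: UCU Ser / UCU Ser — identical.
Codon 7: GUA Val / GUA Val — identical.
Codon 8: UUG Leu / ACG Thr — nonsynonymous.
Codon 9: CCU Pro / CCU Pro — identical.
Synonymous differences: 1.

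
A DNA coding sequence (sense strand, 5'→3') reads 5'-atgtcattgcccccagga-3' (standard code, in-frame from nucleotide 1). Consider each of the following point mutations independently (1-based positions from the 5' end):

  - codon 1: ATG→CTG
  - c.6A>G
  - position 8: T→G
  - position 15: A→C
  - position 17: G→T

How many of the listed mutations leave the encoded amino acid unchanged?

Codon 1: ATG (Met) → CTG (Leu) — missense.
Codon 2: TCA (Ser) → TCG (Ser) — synonymous.
Codon 3: TTG (Leu) → TGG (Trp) — missense.
Codon 5: CCA (Pro) → CCC (Pro) — synonymous.
Codon 6: GGA (Gly) → GTA (Val) — missense.
Synonymous: 2 of 5.

2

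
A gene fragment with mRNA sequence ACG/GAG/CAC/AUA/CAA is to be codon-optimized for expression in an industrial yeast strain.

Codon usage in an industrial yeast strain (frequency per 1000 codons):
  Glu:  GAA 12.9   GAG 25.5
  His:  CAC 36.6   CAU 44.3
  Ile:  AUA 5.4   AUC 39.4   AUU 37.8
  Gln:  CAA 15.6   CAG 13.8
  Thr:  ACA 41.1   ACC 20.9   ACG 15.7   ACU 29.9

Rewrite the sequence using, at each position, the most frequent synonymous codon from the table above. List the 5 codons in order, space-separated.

Codon 1 (Thr): best is ACA at 41.1.
Codon 2 (Glu): best is GAG at 25.5.
Codon 3 (His): best is CAU at 44.3.
Codon 4 (Ile): best is AUC at 39.4.
Codon 5 (Gln): best is CAA at 15.6.

ACA GAG CAU AUC CAA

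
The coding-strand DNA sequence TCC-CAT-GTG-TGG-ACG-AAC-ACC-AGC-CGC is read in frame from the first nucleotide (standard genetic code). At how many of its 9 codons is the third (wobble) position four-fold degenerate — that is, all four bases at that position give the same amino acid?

5

Codon 1 TCC (Ser): third position 4-fold.
Codon 2 CAT (His): third position 2-fold.
Codon 3 GTG (Val): third position 4-fold.
Codon 4 TGG (Trp): third position 1-fold.
Codon 5 ACG (Thr): third position 4-fold.
Codon 6 AAC (Asn): third position 2-fold.
Codon 7 ACC (Thr): third position 4-fold.
Codon 8 AGC (Ser): third position 2-fold.
Codon 9 CGC (Arg): third position 4-fold.
Four-fold degenerate third positions: 5.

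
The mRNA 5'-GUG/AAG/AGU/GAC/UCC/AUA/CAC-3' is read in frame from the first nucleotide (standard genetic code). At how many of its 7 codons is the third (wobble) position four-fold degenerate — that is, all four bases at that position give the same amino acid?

2

Codon 1 GUG (Val): third position 4-fold.
Codon 2 AAG (Lys): third position 2-fold.
Codon 3 AGU (Ser): third position 2-fold.
Codon 4 GAC (Asp): third position 2-fold.
Codon 5 UCC (Ser): third position 4-fold.
Codon 6 AUA (Ile): third position 3-fold.
Codon 7 CAC (His): third position 2-fold.
Four-fold degenerate third positions: 2.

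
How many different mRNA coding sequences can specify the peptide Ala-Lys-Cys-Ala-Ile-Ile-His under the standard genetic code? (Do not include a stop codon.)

1152

Ala: 4 codons.
Lys: 2 codons.
Cys: 2 codons.
Ala: 4 codons.
Ile: 3 codons.
Ile: 3 codons.
His: 2 codons.
4 × 2 × 2 × 4 × 3 × 3 × 2 = 1152.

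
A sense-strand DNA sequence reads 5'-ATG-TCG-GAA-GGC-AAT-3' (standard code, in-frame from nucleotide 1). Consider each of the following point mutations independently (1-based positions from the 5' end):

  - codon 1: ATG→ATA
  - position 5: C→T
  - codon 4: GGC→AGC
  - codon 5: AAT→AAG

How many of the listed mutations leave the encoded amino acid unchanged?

0

Codon 1: ATG (Met) → ATA (Ile) — missense.
Codon 2: TCG (Ser) → TTG (Leu) — missense.
Codon 4: GGC (Gly) → AGC (Ser) — missense.
Codon 5: AAT (Asn) → AAG (Lys) — missense.
Synonymous: 0 of 4.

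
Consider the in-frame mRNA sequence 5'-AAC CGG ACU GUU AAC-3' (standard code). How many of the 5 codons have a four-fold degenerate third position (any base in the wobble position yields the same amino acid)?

3

Codon 1 AAC (Asn): third position 2-fold.
Codon 2 CGG (Arg): third position 4-fold.
Codon 3 ACU (Thr): third position 4-fold.
Codon 4 GUU (Val): third position 4-fold.
Codon 5 AAC (Asn): third position 2-fold.
Four-fold degenerate third positions: 3.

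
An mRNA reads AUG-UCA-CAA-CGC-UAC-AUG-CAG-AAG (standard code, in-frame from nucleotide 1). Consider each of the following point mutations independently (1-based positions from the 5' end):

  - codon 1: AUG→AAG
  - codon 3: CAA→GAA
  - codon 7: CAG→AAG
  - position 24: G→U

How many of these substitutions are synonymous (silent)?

0

Codon 1: AUG (Met) → AAG (Lys) — missense.
Codon 3: CAA (Gln) → GAA (Glu) — missense.
Codon 7: CAG (Gln) → AAG (Lys) — missense.
Codon 8: AAG (Lys) → AAU (Asn) — missense.
Synonymous: 0 of 4.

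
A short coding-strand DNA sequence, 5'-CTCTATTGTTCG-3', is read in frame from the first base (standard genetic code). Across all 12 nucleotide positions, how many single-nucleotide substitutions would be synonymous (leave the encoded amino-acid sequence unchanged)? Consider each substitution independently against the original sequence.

Codon 1 (CTC, Leu): 3 synonymous substitutions.
Codon 2 (TAT, Tyr): 1 synonymous substitution.
Codon 3 (TGT, Cys): 1 synonymous substitution.
Codon 4 (TCG, Ser): 3 synonymous substitutions.
Total: 3 + 1 + 1 + 3 = 8.

8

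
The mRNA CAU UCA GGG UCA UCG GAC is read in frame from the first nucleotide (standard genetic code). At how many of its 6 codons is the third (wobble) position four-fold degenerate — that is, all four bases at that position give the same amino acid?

Codon 1 CAU (His): third position 2-fold.
Codon 2 UCA (Ser): third position 4-fold.
Codon 3 GGG (Gly): third position 4-fold.
Codon 4 UCA (Ser): third position 4-fold.
Codon 5 UCG (Ser): third position 4-fold.
Codon 6 GAC (Asp): third position 2-fold.
Four-fold degenerate third positions: 4.

4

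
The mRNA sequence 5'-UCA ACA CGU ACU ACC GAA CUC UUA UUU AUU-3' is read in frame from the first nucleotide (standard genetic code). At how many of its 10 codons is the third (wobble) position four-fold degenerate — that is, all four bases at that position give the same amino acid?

Codon 1 UCA (Ser): third position 4-fold.
Codon 2 ACA (Thr): third position 4-fold.
Codon 3 CGU (Arg): third position 4-fold.
Codon 4 ACU (Thr): third position 4-fold.
Codon 5 ACC (Thr): third position 4-fold.
Codon 6 GAA (Glu): third position 2-fold.
Codon 7 CUC (Leu): third position 4-fold.
Codon 8 UUA (Leu): third position 2-fold.
Codon 9 UUU (Phe): third position 2-fold.
Codon 10 AUU (Ile): third position 3-fold.
Four-fold degenerate third positions: 6.

6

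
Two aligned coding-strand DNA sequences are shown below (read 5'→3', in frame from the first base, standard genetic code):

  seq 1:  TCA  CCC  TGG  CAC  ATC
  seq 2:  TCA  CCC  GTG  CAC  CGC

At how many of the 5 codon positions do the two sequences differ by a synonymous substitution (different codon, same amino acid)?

0

Codon 1: TCA Ser / TCA Ser — identical.
Codon 2: CCC Pro / CCC Pro — identical.
Codon 3: TGG Trp / GTG Val — nonsynonymous.
Codon 4: CAC His / CAC His — identical.
Codon 5: ATC Ile / CGC Arg — nonsynonymous.
Synonymous differences: 0.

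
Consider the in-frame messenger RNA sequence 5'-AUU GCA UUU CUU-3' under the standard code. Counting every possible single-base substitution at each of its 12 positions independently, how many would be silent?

9

Codon 1 (AUU, Ile): 2 synonymous substitutions.
Codon 2 (GCA, Ala): 3 synonymous substitutions.
Codon 3 (UUU, Phe): 1 synonymous substitution.
Codon 4 (CUU, Leu): 3 synonymous substitutions.
Total: 2 + 3 + 1 + 3 = 9.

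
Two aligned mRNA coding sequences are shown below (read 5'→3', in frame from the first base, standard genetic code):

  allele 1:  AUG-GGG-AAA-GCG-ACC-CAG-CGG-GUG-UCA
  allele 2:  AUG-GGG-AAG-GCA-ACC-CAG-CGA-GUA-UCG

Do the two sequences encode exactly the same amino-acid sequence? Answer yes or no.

yes

Codon 1: AUG Met / AUG Met — identical.
Codon 2: GGG Gly / GGG Gly — identical.
Codon 3: AAA Lys / AAG Lys — synonymous.
Codon 4: GCG Ala / GCA Ala — synonymous.
Codon 5: ACC Thr / ACC Thr — identical.
Codon 6: CAG Gln / CAG Gln — identical.
Codon 7: CGG Arg / CGA Arg — synonymous.
Codon 8: GUG Val / GUA Val — synonymous.
Codon 9: UCA Ser / UCG Ser — synonymous.
Nonsynonymous differences: 0 → same protein.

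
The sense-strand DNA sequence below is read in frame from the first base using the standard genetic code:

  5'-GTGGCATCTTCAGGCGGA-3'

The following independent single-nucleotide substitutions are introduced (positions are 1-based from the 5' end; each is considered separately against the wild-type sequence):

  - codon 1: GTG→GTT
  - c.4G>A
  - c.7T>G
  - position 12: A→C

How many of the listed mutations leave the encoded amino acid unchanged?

Codon 1: GTG (Val) → GTT (Val) — synonymous.
Codon 2: GCA (Ala) → ACA (Thr) — missense.
Codon 3: TCT (Ser) → GCT (Ala) — missense.
Codon 4: TCA (Ser) → TCC (Ser) — synonymous.
Synonymous: 2 of 4.

2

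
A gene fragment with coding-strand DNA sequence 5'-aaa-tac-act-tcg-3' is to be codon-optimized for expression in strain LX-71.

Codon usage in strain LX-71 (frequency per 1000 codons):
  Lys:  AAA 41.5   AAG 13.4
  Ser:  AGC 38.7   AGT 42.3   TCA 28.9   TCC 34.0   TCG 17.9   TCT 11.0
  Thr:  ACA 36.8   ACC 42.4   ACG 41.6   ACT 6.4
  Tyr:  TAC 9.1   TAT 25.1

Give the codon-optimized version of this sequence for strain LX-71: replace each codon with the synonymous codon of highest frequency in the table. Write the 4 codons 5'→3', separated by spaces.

AAA TAT ACC AGT

Codon 1 (Lys): best is AAA at 41.5.
Codon 2 (Tyr): best is TAT at 25.1.
Codon 3 (Thr): best is ACC at 42.4.
Codon 4 (Ser): best is AGT at 42.3.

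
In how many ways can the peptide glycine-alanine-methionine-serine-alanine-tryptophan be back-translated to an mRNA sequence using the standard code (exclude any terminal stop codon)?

Gly: 4 codons.
Ala: 4 codons.
Met: 1 codon.
Ser: 6 codons.
Ala: 4 codons.
Trp: 1 codon.
4 × 4 × 1 × 6 × 4 × 1 = 384.

384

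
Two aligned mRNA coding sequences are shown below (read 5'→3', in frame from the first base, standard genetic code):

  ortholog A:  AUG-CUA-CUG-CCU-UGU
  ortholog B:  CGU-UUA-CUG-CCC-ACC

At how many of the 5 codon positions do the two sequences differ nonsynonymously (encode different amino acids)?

Codon 1: AUG Met / CGU Arg — nonsynonymous.
Codon 2: CUA Leu / UUA Leu — synonymous.
Codon 3: CUG Leu / CUG Leu — identical.
Codon 4: CCU Pro / CCC Pro — synonymous.
Codon 5: UGU Cys / ACC Thr — nonsynonymous.
Nonsynonymous differences: 2.

2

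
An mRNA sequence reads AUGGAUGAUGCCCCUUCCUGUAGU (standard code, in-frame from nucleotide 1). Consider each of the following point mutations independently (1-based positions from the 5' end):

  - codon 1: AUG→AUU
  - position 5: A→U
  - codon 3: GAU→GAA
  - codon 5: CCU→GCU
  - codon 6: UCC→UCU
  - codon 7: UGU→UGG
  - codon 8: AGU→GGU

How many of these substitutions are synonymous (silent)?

1

Codon 1: AUG (Met) → AUU (Ile) — missense.
Codon 2: GAU (Asp) → GUU (Val) — missense.
Codon 3: GAU (Asp) → GAA (Glu) — missense.
Codon 5: CCU (Pro) → GCU (Ala) — missense.
Codon 6: UCC (Ser) → UCU (Ser) — synonymous.
Codon 7: UGU (Cys) → UGG (Trp) — missense.
Codon 8: AGU (Ser) → GGU (Gly) — missense.
Synonymous: 1 of 7.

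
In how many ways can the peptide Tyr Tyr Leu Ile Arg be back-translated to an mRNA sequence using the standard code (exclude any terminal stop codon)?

Tyr: 2 codons.
Tyr: 2 codons.
Leu: 6 codons.
Ile: 3 codons.
Arg: 6 codons.
2 × 2 × 6 × 3 × 6 = 432.

432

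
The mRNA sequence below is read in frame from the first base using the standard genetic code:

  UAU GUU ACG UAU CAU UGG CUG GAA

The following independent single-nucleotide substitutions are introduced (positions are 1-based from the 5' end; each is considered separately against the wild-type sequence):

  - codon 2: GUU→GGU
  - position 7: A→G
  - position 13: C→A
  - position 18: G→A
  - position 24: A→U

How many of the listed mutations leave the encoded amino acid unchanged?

Codon 2: GUU (Val) → GGU (Gly) — missense.
Codon 3: ACG (Thr) → GCG (Ala) — missense.
Codon 5: CAU (His) → AAU (Asn) — missense.
Codon 6: UGG (Trp) → UGA (Stop) — nonsense.
Codon 8: GAA (Glu) → GAU (Asp) — missense.
Synonymous: 0 of 5.

0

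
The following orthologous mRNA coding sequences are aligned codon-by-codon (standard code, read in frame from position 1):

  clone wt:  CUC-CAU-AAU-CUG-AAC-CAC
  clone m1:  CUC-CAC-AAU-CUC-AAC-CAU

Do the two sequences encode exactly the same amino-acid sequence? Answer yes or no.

Codon 1: CUC Leu / CUC Leu — identical.
Codon 2: CAU His / CAC His — synonymous.
Codon 3: AAU Asn / AAU Asn — identical.
Codon 4: CUG Leu / CUC Leu — synonymous.
Codon 5: AAC Asn / AAC Asn — identical.
Codon 6: CAC His / CAU His — synonymous.
Nonsynonymous differences: 0 → same protein.

yes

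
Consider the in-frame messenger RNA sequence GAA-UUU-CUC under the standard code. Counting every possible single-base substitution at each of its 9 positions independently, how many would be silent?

5

Codon 1 (GAA, Glu): 1 synonymous substitution.
Codon 2 (UUU, Phe): 1 synonymous substitution.
Codon 3 (CUC, Leu): 3 synonymous substitutions.
Total: 1 + 1 + 3 = 5.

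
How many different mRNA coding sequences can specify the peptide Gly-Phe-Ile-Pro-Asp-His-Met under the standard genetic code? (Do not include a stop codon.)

384

Gly: 4 codons.
Phe: 2 codons.
Ile: 3 codons.
Pro: 4 codons.
Asp: 2 codons.
His: 2 codons.
Met: 1 codon.
4 × 2 × 3 × 4 × 2 × 2 × 1 = 384.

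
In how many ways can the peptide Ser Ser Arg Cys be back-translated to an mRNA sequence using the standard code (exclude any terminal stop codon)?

432

Ser: 6 codons.
Ser: 6 codons.
Arg: 6 codons.
Cys: 2 codons.
6 × 6 × 6 × 2 = 432.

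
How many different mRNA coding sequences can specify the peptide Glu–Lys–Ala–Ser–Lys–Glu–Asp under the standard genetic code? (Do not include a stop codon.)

Glu: 2 codons.
Lys: 2 codons.
Ala: 4 codons.
Ser: 6 codons.
Lys: 2 codons.
Glu: 2 codons.
Asp: 2 codons.
2 × 2 × 4 × 6 × 2 × 2 × 2 = 768.

768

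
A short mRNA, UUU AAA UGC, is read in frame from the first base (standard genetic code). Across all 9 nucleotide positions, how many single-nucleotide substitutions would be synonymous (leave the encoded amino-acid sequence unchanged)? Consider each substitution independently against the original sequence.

3

Codon 1 (UUU, Phe): 1 synonymous substitution.
Codon 2 (AAA, Lys): 1 synonymous substitution.
Codon 3 (UGC, Cys): 1 synonymous substitution.
Total: 1 + 1 + 1 = 3.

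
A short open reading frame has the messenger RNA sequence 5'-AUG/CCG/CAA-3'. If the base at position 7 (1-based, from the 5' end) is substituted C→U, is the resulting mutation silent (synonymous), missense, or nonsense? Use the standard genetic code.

Position 7 falls in codon 3: CAA → Gln.
After the substitution the codon is UAA → Stop.
The new codon is a stop codon, so this is a nonsense mutation.

nonsense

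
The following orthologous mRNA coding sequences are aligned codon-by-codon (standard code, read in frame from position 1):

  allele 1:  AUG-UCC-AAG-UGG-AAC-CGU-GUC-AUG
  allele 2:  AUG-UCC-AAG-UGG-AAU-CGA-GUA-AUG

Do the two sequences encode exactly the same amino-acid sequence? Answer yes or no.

yes

Codon 1: AUG Met / AUG Met — identical.
Codon 2: UCC Ser / UCC Ser — identical.
Codon 3: AAG Lys / AAG Lys — identical.
Codon 4: UGG Trp / UGG Trp — identical.
Codon 5: AAC Asn / AAU Asn — synonymous.
Codon 6: CGU Arg / CGA Arg — synonymous.
Codon 7: GUC Val / GUA Val — synonymous.
Codon 8: AUG Met / AUG Met — identical.
Nonsynonymous differences: 0 → same protein.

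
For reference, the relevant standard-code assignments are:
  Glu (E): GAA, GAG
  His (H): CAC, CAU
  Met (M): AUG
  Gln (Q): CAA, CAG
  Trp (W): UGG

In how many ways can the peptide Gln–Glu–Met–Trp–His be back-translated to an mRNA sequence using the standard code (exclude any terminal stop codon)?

8

Gln: 2 codons.
Glu: 2 codons.
Met: 1 codon.
Trp: 1 codon.
His: 2 codons.
2 × 2 × 1 × 1 × 2 = 8.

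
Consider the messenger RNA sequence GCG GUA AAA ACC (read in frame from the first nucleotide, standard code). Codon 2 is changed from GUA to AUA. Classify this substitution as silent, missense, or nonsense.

Position 4 falls in codon 2: GUA → Val.
After the substitution the codon is AUA → Ile.
Val ≠ Ile, so this is a missense mutation.

missense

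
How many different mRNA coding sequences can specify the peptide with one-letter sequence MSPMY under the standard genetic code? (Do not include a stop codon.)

Met: 1 codon.
Ser: 6 codons.
Pro: 4 codons.
Met: 1 codon.
Tyr: 2 codons.
1 × 6 × 4 × 1 × 2 = 48.

48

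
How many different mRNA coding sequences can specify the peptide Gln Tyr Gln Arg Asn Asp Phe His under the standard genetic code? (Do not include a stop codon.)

Gln: 2 codons.
Tyr: 2 codons.
Gln: 2 codons.
Arg: 6 codons.
Asn: 2 codons.
Asp: 2 codons.
Phe: 2 codons.
His: 2 codons.
2 × 2 × 2 × 6 × 2 × 2 × 2 × 2 = 768.

768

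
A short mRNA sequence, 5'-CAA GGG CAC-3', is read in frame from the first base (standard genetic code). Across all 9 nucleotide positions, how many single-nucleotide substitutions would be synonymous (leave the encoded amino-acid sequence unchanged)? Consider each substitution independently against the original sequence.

5

Codon 1 (CAA, Gln): 1 synonymous substitution.
Codon 2 (GGG, Gly): 3 synonymous substitutions.
Codon 3 (CAC, His): 1 synonymous substitution.
Total: 1 + 3 + 1 = 5.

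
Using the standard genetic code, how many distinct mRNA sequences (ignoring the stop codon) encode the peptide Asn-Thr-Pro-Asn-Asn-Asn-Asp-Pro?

2048

Asn: 2 codons.
Thr: 4 codons.
Pro: 4 codons.
Asn: 2 codons.
Asn: 2 codons.
Asn: 2 codons.
Asp: 2 codons.
Pro: 4 codons.
2 × 4 × 4 × 2 × 2 × 2 × 2 × 4 = 2048.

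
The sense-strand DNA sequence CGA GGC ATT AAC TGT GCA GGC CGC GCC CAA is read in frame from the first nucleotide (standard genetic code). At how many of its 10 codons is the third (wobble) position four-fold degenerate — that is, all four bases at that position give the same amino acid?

6

Codon 1 CGA (Arg): third position 4-fold.
Codon 2 GGC (Gly): third position 4-fold.
Codon 3 ATT (Ile): third position 3-fold.
Codon 4 AAC (Asn): third position 2-fold.
Codon 5 TGT (Cys): third position 2-fold.
Codon 6 GCA (Ala): third position 4-fold.
Codon 7 GGC (Gly): third position 4-fold.
Codon 8 CGC (Arg): third position 4-fold.
Codon 9 GCC (Ala): third position 4-fold.
Codon 10 CAA (Gln): third position 2-fold.
Four-fold degenerate third positions: 6.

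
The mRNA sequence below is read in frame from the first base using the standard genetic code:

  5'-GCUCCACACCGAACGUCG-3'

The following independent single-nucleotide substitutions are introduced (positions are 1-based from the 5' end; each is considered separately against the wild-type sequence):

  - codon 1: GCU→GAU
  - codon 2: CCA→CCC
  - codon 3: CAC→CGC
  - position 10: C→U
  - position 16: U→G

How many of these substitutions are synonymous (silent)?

Codon 1: GCU (Ala) → GAU (Asp) — missense.
Codon 2: CCA (Pro) → CCC (Pro) — synonymous.
Codon 3: CAC (His) → CGC (Arg) — missense.
Codon 4: CGA (Arg) → UGA (Stop) — nonsense.
Codon 6: UCG (Ser) → GCG (Ala) — missense.
Synonymous: 1 of 5.

1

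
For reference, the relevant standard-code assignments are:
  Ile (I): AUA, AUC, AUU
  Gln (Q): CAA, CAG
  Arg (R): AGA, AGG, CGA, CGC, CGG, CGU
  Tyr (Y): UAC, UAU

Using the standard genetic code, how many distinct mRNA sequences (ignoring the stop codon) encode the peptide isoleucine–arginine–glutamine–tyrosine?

Ile: 3 codons.
Arg: 6 codons.
Gln: 2 codons.
Tyr: 2 codons.
3 × 6 × 2 × 2 = 72.

72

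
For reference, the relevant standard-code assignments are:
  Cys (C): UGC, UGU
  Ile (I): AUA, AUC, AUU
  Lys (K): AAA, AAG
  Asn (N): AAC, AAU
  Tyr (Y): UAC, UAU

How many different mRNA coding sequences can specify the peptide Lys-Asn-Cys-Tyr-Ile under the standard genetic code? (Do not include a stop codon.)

48

Lys: 2 codons.
Asn: 2 codons.
Cys: 2 codons.
Tyr: 2 codons.
Ile: 3 codons.
2 × 2 × 2 × 2 × 3 = 48.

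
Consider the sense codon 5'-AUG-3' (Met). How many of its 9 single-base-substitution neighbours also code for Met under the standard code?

0

Position 1: none → 0 synonymous.
Position 2: none → 0 synonymous.
Position 3: none → 0 synonymous.
Total: 0 + 0 + 0 = 0.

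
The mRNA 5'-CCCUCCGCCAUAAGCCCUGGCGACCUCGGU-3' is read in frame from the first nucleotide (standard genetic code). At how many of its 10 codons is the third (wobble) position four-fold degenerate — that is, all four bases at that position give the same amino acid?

7

Codon 1 CCC (Pro): third position 4-fold.
Codon 2 UCC (Ser): third position 4-fold.
Codon 3 GCC (Ala): third position 4-fold.
Codon 4 AUA (Ile): third position 3-fold.
Codon 5 AGC (Ser): third position 2-fold.
Codon 6 CCU (Pro): third position 4-fold.
Codon 7 GGC (Gly): third position 4-fold.
Codon 8 GAC (Asp): third position 2-fold.
Codon 9 CUC (Leu): third position 4-fold.
Codon 10 GGU (Gly): third position 4-fold.
Four-fold degenerate third positions: 7.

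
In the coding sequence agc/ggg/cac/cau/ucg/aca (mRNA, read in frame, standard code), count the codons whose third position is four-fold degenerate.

Codon 1 AGC (Ser): third position 2-fold.
Codon 2 GGG (Gly): third position 4-fold.
Codon 3 CAC (His): third position 2-fold.
Codon 4 CAU (His): third position 2-fold.
Codon 5 UCG (Ser): third position 4-fold.
Codon 6 ACA (Thr): third position 4-fold.
Four-fold degenerate third positions: 3.

3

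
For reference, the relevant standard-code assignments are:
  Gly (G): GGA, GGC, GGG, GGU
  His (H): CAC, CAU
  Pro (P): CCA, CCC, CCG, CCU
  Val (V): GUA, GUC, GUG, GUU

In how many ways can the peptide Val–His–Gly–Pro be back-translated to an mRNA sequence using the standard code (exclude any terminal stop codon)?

128

Val: 4 codons.
His: 2 codons.
Gly: 4 codons.
Pro: 4 codons.
4 × 2 × 4 × 4 = 128.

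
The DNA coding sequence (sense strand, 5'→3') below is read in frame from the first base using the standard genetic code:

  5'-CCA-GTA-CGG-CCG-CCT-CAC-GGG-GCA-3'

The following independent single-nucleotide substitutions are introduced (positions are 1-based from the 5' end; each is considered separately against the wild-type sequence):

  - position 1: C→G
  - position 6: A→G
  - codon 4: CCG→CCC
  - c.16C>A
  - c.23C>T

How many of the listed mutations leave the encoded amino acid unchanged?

2

Codon 1: CCA (Pro) → GCA (Ala) — missense.
Codon 2: GTA (Val) → GTG (Val) — synonymous.
Codon 4: CCG (Pro) → CCC (Pro) — synonymous.
Codon 6: CAC (His) → AAC (Asn) — missense.
Codon 8: GCA (Ala) → GTA (Val) — missense.
Synonymous: 2 of 5.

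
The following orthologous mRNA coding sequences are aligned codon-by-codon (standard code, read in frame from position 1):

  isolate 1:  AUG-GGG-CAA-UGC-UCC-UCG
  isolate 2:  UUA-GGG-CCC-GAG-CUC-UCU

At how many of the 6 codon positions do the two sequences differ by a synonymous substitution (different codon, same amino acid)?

Codon 1: AUG Met / UUA Leu — nonsynonymous.
Codon 2: GGG Gly / GGG Gly — identical.
Codon 3: CAA Gln / CCC Pro — nonsynonymous.
Codon 4: UGC Cys / GAG Glu — nonsynonymous.
Codon 5: UCC Ser / CUC Leu — nonsynonymous.
Codon 6: UCG Ser / UCU Ser — synonymous.
Synonymous differences: 1.

1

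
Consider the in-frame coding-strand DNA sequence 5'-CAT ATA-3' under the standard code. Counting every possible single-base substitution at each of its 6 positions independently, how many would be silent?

3

Codon 1 (CAT, His): 1 synonymous substitution.
Codon 2 (ATA, Ile): 2 synonymous substitutions.
Total: 1 + 2 = 3.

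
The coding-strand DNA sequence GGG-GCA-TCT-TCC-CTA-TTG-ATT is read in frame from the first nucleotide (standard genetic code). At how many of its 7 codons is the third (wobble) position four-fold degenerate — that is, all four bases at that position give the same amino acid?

5

Codon 1 GGG (Gly): third position 4-fold.
Codon 2 GCA (Ala): third position 4-fold.
Codon 3 TCT (Ser): third position 4-fold.
Codon 4 TCC (Ser): third position 4-fold.
Codon 5 CTA (Leu): third position 4-fold.
Codon 6 TTG (Leu): third position 2-fold.
Codon 7 ATT (Ile): third position 3-fold.
Four-fold degenerate third positions: 5.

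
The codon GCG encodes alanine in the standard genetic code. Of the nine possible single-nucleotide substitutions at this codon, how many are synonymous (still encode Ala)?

Position 1: none → 0 synonymous.
Position 2: none → 0 synonymous.
Position 3: GCU, GCC, GCA → 3 synonymous.
Total: 0 + 0 + 3 = 3.

3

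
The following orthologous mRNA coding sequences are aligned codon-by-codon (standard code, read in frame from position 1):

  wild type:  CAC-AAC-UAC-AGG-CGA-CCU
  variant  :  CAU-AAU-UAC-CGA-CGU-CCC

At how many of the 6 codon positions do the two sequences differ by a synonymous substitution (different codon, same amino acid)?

5

Codon 1: CAC His / CAU His — synonymous.
Codon 2: AAC Asn / AAU Asn — synonymous.
Codon 3: UAC Tyr / UAC Tyr — identical.
Codon 4: AGG Arg / CGA Arg — synonymous.
Codon 5: CGA Arg / CGU Arg — synonymous.
Codon 6: CCU Pro / CCC Pro — synonymous.
Synonymous differences: 5.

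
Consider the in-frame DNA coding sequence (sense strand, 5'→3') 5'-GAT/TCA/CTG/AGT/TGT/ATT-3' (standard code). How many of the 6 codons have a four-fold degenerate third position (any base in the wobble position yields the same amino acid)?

2

Codon 1 GAT (Asp): third position 2-fold.
Codon 2 TCA (Ser): third position 4-fold.
Codon 3 CTG (Leu): third position 4-fold.
Codon 4 AGT (Ser): third position 2-fold.
Codon 5 TGT (Cys): third position 2-fold.
Codon 6 ATT (Ile): third position 3-fold.
Four-fold degenerate third positions: 2.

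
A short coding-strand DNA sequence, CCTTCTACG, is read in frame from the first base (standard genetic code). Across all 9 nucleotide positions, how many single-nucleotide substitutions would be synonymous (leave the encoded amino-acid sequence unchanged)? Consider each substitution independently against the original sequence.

9

Codon 1 (CCT, Pro): 3 synonymous substitutions.
Codon 2 (TCT, Ser): 3 synonymous substitutions.
Codon 3 (ACG, Thr): 3 synonymous substitutions.
Total: 3 + 3 + 3 = 9.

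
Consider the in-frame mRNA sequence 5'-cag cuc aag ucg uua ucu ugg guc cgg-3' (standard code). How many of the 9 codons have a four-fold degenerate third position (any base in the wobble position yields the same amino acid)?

5

Codon 1 CAG (Gln): third position 2-fold.
Codon 2 CUC (Leu): third position 4-fold.
Codon 3 AAG (Lys): third position 2-fold.
Codon 4 UCG (Ser): third position 4-fold.
Codon 5 UUA (Leu): third position 2-fold.
Codon 6 UCU (Ser): third position 4-fold.
Codon 7 UGG (Trp): third position 1-fold.
Codon 8 GUC (Val): third position 4-fold.
Codon 9 CGG (Arg): third position 4-fold.
Four-fold degenerate third positions: 5.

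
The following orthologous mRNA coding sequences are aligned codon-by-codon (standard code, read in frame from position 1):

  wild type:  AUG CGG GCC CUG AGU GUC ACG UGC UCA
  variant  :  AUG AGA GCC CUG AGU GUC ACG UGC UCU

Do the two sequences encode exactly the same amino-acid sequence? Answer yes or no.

Codon 1: AUG Met / AUG Met — identical.
Codon 2: CGG Arg / AGA Arg — synonymous.
Codon 3: GCC Ala / GCC Ala — identical.
Codon 4: CUG Leu / CUG Leu — identical.
Codon 5: AGU Ser / AGU Ser — identical.
Codon 6: GUC Val / GUC Val — identical.
Codon 7: ACG Thr / ACG Thr — identical.
Codon 8: UGC Cys / UGC Cys — identical.
Codon 9: UCA Ser / UCU Ser — synonymous.
Nonsynonymous differences: 0 → same protein.

yes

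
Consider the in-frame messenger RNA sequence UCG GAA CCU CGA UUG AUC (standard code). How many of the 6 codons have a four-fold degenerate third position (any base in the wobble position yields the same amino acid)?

Codon 1 UCG (Ser): third position 4-fold.
Codon 2 GAA (Glu): third position 2-fold.
Codon 3 CCU (Pro): third position 4-fold.
Codon 4 CGA (Arg): third position 4-fold.
Codon 5 UUG (Leu): third position 2-fold.
Codon 6 AUC (Ile): third position 3-fold.
Four-fold degenerate third positions: 3.

3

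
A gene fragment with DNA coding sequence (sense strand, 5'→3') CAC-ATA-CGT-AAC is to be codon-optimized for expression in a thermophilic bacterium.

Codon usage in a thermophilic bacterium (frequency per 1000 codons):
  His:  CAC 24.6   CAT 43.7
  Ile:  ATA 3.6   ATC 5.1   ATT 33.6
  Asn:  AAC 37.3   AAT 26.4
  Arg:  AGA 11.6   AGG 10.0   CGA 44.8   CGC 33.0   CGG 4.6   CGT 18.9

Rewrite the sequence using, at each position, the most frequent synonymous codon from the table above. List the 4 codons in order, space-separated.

CAT ATT CGA AAC

Codon 1 (His): best is CAT at 43.7.
Codon 2 (Ile): best is ATT at 33.6.
Codon 3 (Arg): best is CGA at 44.8.
Codon 4 (Asn): best is AAC at 37.3.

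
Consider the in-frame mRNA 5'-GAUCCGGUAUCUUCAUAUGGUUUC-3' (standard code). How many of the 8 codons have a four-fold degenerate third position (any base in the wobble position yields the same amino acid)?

Codon 1 GAU (Asp): third position 2-fold.
Codon 2 CCG (Pro): third position 4-fold.
Codon 3 GUA (Val): third position 4-fold.
Codon 4 UCU (Ser): third position 4-fold.
Codon 5 UCA (Ser): third position 4-fold.
Codon 6 UAU (Tyr): third position 2-fold.
Codon 7 GGU (Gly): third position 4-fold.
Codon 8 UUC (Phe): third position 2-fold.
Four-fold degenerate third positions: 5.

5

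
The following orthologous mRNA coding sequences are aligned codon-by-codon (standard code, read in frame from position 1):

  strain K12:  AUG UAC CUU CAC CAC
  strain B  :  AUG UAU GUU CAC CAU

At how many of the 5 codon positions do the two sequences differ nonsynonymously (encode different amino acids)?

Codon 1: AUG Met / AUG Met — identical.
Codon 2: UAC Tyr / UAU Tyr — synonymous.
Codon 3: CUU Leu / GUU Val — nonsynonymous.
Codon 4: CAC His / CAC His — identical.
Codon 5: CAC His / CAU His — synonymous.
Nonsynonymous differences: 1.

1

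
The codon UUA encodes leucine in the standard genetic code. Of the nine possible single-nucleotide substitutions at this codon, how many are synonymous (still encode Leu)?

Position 1: CUA → 1 synonymous.
Position 2: none → 0 synonymous.
Position 3: UUG → 1 synonymous.
Total: 1 + 0 + 1 = 2.

2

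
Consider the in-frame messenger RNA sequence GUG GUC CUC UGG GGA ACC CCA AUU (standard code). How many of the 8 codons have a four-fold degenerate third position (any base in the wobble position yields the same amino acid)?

Codon 1 GUG (Val): third position 4-fold.
Codon 2 GUC (Val): third position 4-fold.
Codon 3 CUC (Leu): third position 4-fold.
Codon 4 UGG (Trp): third position 1-fold.
Codon 5 GGA (Gly): third position 4-fold.
Codon 6 ACC (Thr): third position 4-fold.
Codon 7 CCA (Pro): third position 4-fold.
Codon 8 AUU (Ile): third position 3-fold.
Four-fold degenerate third positions: 6.

6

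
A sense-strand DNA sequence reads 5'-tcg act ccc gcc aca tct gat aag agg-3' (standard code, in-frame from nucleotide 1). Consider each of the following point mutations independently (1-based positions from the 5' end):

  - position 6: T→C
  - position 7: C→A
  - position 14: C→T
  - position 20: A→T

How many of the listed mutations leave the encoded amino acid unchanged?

Codon 2: ACT (Thr) → ACC (Thr) — synonymous.
Codon 3: CCC (Pro) → ACC (Thr) — missense.
Codon 5: ACA (Thr) → ATA (Ile) — missense.
Codon 7: GAT (Asp) → GTT (Val) — missense.
Synonymous: 1 of 4.

1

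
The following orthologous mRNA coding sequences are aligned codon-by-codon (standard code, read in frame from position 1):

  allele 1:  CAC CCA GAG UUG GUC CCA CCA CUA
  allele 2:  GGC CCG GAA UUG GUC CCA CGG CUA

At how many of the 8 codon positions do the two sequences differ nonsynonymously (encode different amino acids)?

Codon 1: CAC His / GGC Gly — nonsynonymous.
Codon 2: CCA Pro / CCG Pro — synonymous.
Codon 3: GAG Glu / GAA Glu — synonymous.
Codon 4: UUG Leu / UUG Leu — identical.
Codon 5: GUC Val / GUC Val — identical.
Codon 6: CCA Pro / CCA Pro — identical.
Codon 7: CCA Pro / CGG Arg — nonsynonymous.
Codon 8: CUA Leu / CUA Leu — identical.
Nonsynonymous differences: 2.

2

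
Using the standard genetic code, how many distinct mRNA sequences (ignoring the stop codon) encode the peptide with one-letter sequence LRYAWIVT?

13824

Leu: 6 codons.
Arg: 6 codons.
Tyr: 2 codons.
Ala: 4 codons.
Trp: 1 codon.
Ile: 3 codons.
Val: 4 codons.
Thr: 4 codons.
6 × 6 × 2 × 4 × 1 × 3 × 4 × 4 = 13824.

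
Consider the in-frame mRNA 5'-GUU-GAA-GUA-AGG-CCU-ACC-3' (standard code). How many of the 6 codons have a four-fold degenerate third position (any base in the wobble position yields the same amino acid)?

Codon 1 GUU (Val): third position 4-fold.
Codon 2 GAA (Glu): third position 2-fold.
Codon 3 GUA (Val): third position 4-fold.
Codon 4 AGG (Arg): third position 2-fold.
Codon 5 CCU (Pro): third position 4-fold.
Codon 6 ACC (Thr): third position 4-fold.
Four-fold degenerate third positions: 4.

4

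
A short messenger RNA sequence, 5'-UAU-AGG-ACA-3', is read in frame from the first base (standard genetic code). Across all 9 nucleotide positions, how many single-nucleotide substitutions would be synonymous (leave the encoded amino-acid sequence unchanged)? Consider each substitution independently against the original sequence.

Codon 1 (UAU, Tyr): 1 synonymous substitution.
Codon 2 (AGG, Arg): 2 synonymous substitutions.
Codon 3 (ACA, Thr): 3 synonymous substitutions.
Total: 1 + 2 + 3 = 6.

6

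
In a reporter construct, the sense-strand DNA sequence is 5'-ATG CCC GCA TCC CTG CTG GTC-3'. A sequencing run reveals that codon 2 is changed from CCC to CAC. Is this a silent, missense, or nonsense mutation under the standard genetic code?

missense

Position 5 falls in codon 2: CCC → Pro.
After the substitution the codon is CAC → His.
Pro ≠ His, so this is a missense mutation.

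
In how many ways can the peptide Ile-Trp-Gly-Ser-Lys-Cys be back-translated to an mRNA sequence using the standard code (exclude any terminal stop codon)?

Ile: 3 codons.
Trp: 1 codon.
Gly: 4 codons.
Ser: 6 codons.
Lys: 2 codons.
Cys: 2 codons.
3 × 1 × 4 × 6 × 2 × 2 = 288.

288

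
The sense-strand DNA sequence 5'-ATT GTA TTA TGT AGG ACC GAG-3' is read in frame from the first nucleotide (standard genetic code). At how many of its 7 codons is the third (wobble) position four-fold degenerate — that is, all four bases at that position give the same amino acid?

2

Codon 1 ATT (Ile): third position 3-fold.
Codon 2 GTA (Val): third position 4-fold.
Codon 3 TTA (Leu): third position 2-fold.
Codon 4 TGT (Cys): third position 2-fold.
Codon 5 AGG (Arg): third position 2-fold.
Codon 6 ACC (Thr): third position 4-fold.
Codon 7 GAG (Glu): third position 2-fold.
Four-fold degenerate third positions: 2.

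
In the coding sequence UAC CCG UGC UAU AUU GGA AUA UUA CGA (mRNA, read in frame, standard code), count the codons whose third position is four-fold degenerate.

3

Codon 1 UAC (Tyr): third position 2-fold.
Codon 2 CCG (Pro): third position 4-fold.
Codon 3 UGC (Cys): third position 2-fold.
Codon 4 UAU (Tyr): third position 2-fold.
Codon 5 AUU (Ile): third position 3-fold.
Codon 6 GGA (Gly): third position 4-fold.
Codon 7 AUA (Ile): third position 3-fold.
Codon 8 UUA (Leu): third position 2-fold.
Codon 9 CGA (Arg): third position 4-fold.
Four-fold degenerate third positions: 3.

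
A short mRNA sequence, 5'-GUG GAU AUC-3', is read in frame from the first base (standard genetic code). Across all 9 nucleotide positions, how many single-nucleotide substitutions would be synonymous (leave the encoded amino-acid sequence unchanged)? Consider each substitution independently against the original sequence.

6

Codon 1 (GUG, Val): 3 synonymous substitutions.
Codon 2 (GAU, Asp): 1 synonymous substitution.
Codon 3 (AUC, Ile): 2 synonymous substitutions.
Total: 3 + 1 + 2 = 6.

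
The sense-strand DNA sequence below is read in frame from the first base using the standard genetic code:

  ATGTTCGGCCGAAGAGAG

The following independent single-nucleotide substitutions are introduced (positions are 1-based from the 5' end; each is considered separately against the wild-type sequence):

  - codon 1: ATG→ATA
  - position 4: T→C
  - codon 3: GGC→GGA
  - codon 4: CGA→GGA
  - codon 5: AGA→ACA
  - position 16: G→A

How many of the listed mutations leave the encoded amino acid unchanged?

1

Codon 1: ATG (Met) → ATA (Ile) — missense.
Codon 2: TTC (Phe) → CTC (Leu) — missense.
Codon 3: GGC (Gly) → GGA (Gly) — synonymous.
Codon 4: CGA (Arg) → GGA (Gly) — missense.
Codon 5: AGA (Arg) → ACA (Thr) — missense.
Codon 6: GAG (Glu) → AAG (Lys) — missense.
Synonymous: 1 of 6.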